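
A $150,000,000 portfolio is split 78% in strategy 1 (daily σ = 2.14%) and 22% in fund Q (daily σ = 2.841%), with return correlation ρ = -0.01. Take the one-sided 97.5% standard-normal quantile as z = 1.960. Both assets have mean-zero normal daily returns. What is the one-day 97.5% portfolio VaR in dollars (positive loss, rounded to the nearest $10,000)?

$5,220,000

σ_p² = 0.78²·2.14² + 0.22²·2.841² + 2·-0.01·0.78·0.22·2.14·2.841 = 3.1560 (%²).
σ_p = √3.1560 = 1.777%.
VaR = 1.960 × 1.777% = 3.483%; on $150,000,000 that is $5,224,500.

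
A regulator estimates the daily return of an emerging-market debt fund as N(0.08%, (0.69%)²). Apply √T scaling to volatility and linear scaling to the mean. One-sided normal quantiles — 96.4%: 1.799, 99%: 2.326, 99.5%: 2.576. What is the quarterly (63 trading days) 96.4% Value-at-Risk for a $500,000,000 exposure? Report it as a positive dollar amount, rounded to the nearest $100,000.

$24,100,000

σ_{63d} = 0.69% × √63 = 5.477%; μ_{63d} = 63 × 0.08% = 5.040%.
VaR = −(5.040%) + 1.799 × 5.477% = 4.813%.
On $500,000,000: 0.04813 × $500,000,000 = $24,065,000.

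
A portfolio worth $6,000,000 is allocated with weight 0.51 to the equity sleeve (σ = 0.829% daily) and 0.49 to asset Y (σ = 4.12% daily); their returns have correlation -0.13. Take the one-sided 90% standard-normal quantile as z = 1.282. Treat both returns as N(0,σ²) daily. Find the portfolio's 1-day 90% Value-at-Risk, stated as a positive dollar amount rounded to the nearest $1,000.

$154,000

σ_p² = 0.51²·0.829² + 0.49²·4.12² + 2·-0.13·0.51·0.49·0.829·4.12 = 4.0324 (%²).
σ_p = √4.0324 = 2.008%.
VaR = 1.282 × 2.008% = 2.574%; on $6,000,000 that is $154,440.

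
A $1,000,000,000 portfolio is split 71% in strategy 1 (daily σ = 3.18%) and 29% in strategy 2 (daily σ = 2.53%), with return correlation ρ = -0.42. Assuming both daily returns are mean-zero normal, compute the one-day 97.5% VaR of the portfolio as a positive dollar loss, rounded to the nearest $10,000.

$40,380,000

σ_p² = 0.71²·3.18² + 0.29²·2.53² + 2·-0.42·0.71·0.29·3.18·2.53 = 4.2445 (%²).
σ_p = √4.2445 = 2.060%.
At 97.5%, z = 1.960.
VaR = 1.960 × 2.060% = 4.038%; on $1,000,000,000 that is $40,380,000.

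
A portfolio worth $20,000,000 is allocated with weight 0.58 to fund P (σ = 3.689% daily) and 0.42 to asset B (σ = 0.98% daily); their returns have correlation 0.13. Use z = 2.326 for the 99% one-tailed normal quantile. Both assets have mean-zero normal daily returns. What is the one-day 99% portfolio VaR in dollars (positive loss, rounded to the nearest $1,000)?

σ_p² = 0.58²·3.689² + 0.42²·0.98² + 2·0.13·0.58·0.42·3.689·0.98 = 4.9764 (%²).
σ_p = √4.9764 = 2.231%.
VaR = 2.326 × 2.231% = 5.189%; on $20,000,000 that is $1,037,800.

$1,038,000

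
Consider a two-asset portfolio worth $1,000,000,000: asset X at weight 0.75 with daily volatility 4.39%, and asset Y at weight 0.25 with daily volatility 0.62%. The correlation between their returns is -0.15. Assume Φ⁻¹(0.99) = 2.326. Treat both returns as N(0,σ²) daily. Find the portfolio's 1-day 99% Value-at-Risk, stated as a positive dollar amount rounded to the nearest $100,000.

$76,100,000

σ_p² = 0.75²·4.39² + 0.25²·0.62² + 2·-0.15·0.75·0.25·4.39·0.62 = 10.7115 (%²).
σ_p = √10.7115 = 3.273%.
VaR = 2.326 × 3.273% = 7.613%; on $1,000,000,000 that is $76,130,000.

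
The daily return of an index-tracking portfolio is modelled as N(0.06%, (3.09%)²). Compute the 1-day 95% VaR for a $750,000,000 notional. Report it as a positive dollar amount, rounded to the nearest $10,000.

$37,670,000

At 95% one-sided, z = 1.645.
VaR = −μ + z·σ = −(0.06%) + 1.645 × 3.09% = 5.023%.
On $750,000,000: 0.05023 × $750,000,000 = $37,672,500.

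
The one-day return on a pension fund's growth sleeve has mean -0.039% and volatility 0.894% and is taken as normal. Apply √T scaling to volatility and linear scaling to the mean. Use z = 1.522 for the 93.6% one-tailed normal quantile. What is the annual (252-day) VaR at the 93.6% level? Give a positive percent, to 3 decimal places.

31.428%

σ_{252d} = 0.894% × √252 = 14.192%; μ_{252d} = 252 × -0.039% = -9.828%.
VaR = −(-9.828%) + 1.522 × 14.192% = 31.428%.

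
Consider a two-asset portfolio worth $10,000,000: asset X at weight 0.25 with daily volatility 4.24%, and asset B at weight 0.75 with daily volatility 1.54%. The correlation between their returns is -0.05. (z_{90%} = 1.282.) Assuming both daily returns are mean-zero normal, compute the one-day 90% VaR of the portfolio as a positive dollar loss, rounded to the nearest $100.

$195,900

σ_p² = 0.25²·4.24² + 0.75²·1.54² + 2·-0.05·0.25·0.75·4.24·1.54 = 2.3352 (%²).
σ_p = √2.3352 = 1.528%.
VaR = 1.282 × 1.528% = 1.959%; on $10,000,000 that is $195,900.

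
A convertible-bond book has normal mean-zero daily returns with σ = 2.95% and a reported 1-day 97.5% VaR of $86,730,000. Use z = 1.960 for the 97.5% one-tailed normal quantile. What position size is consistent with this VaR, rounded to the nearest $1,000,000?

$1,500,000,000

VaR as a fraction of value: z·σ = 1.960 × 2.95% = 5.782%.
Position = $86,730,000 / 0.05782 = $1,500,000,000.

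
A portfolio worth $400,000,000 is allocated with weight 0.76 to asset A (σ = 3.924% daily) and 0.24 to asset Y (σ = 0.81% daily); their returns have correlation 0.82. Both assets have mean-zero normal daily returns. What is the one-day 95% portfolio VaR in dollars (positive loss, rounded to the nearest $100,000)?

$20,700,000

σ_p² = 0.76²·3.924² + 0.24²·0.81² + 2·0.82·0.76·0.24·3.924·0.81 = 9.8823 (%²).
σ_p = √9.8823 = 3.144%.
At 95%, z = 1.645.
VaR = 1.645 × 3.144% = 5.172%; on $400,000,000 that is $20,688,000.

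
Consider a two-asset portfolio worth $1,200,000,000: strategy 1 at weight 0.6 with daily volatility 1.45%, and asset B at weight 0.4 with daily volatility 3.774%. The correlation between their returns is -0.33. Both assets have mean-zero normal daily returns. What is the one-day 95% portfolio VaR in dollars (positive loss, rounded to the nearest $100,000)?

$29,100,000

σ_p² = 0.6²·1.45² + 0.4²·3.774² + 2·-0.33·0.6·0.4·1.45·3.774 = 2.1690 (%²).
σ_p = √2.1690 = 1.473%.
At 95%, z = 1.645.
VaR = 1.645 × 1.473% = 2.423%; on $1,200,000,000 that is $29,076,000.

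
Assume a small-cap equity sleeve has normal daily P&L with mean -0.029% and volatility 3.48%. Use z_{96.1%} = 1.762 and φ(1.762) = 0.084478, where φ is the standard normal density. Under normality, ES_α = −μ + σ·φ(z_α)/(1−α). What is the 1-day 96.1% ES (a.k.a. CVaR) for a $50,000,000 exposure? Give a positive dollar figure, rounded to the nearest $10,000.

$3,780,000

Tail multiplier: φ(z)/(1−α) = 0.084478 / 0.039 = 2.166.
ES = −(-0.029%) + 3.48% × 2.166 = 7.567%.
On $50,000,000: 0.07567 × $50,000,000 = $3,783,500.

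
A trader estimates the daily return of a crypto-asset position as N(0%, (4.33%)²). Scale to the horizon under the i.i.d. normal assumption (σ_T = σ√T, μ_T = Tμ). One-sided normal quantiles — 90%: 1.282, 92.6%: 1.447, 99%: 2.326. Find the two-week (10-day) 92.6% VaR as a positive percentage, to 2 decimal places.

σ_{10d} = 4.33% × √10 = 13.693%.
VaR = 1.447 × 13.693% = 19.814%.

19.81%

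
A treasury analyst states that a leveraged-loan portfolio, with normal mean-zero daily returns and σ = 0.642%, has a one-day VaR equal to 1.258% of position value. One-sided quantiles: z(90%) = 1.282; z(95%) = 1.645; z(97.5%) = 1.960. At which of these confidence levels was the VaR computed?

97.5%

Implied z = VaR/σ = 1.258 / 0.642 = 1.960.
This matches z(97.5%) = 1.960.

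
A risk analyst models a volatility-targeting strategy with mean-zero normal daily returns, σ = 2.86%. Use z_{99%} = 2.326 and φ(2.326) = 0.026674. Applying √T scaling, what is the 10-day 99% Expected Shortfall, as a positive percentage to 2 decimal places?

24.12%

σ_{10d} = 2.86% × √10 = 9.044%.
ES multiplier = φ(z)/(1−α) = 0.026674/0.01 = 2.667.
ES = 9.044% × 2.667 = 24.120%.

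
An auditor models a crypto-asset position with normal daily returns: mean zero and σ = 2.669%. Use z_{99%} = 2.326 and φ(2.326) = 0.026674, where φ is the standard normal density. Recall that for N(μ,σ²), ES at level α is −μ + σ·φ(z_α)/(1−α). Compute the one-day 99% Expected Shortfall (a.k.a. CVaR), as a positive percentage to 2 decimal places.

7.12%

Tail multiplier: φ(z)/(1−α) = 0.026674 / 0.01 = 2.667.
ES = 2.669% × 2.667 = 7.118%.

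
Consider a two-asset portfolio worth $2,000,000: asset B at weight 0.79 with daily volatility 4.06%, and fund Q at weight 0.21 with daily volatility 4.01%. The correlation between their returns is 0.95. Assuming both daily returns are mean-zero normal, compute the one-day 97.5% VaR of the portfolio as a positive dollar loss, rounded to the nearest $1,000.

σ_p² = 0.79²·4.06² + 0.21²·4.01² + 2·0.95·0.79·0.21·4.06·4.01 = 16.1284 (%²).
σ_p = √16.1284 = 4.016%.
At 97.5%, z = 1.960.
VaR = 1.960 × 4.016% = 7.871%; on $2,000,000 that is $157,420.

$157,000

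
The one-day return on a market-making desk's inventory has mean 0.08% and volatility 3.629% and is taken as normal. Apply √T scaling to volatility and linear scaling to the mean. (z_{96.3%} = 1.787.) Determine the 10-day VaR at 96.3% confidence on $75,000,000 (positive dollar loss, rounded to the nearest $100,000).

σ_{10d} = 3.629% × √10 = 11.476%; μ_{10d} = 10 × 0.08% = 0.800%.
VaR = −(0.800%) + 1.787 × 11.476% = 19.708%.
On $75,000,000: 0.19708 × $75,000,000 = $14,781,000.

$14,800,000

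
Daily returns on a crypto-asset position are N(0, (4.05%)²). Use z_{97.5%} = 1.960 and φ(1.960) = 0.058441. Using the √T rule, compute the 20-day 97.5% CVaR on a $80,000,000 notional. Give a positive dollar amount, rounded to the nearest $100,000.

σ_{20d} = 4.05% × √20 = 18.112%.
ES multiplier = φ(z)/(1−α) = 0.058441/0.025 = 2.338.
ES = 18.112% × 2.338 = 42.346%; on $80,000,000: $33,876,800.

$33,900,000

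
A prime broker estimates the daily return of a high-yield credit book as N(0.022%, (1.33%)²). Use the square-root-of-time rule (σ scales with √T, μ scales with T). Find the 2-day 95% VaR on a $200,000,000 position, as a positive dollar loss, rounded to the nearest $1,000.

At 95%, z = 1.645.
σ_{2d} = 1.33% × √2 = 1.881%; μ_{2d} = 2 × 0.022% = 0.044%.
VaR = −(0.044%) + 1.645 × 1.881% = 3.050%.
On $200,000,000: 0.03050 × $200,000,000 = $6,100,000.

$6,100,000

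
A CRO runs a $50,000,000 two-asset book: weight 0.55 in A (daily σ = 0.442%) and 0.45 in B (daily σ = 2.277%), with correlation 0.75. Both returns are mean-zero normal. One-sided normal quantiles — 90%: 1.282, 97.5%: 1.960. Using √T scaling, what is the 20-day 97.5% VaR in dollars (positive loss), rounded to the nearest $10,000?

$5,340,000

σ_p = √(0.55²·0.442² + 0.45²·2.277² + 2·0.75·0.55·0.45·0.442·2.277) = 1.218%.
σ_{20d} = 1.218% × √20 = 5.447%.
VaR = 1.960 × 5.447% = 10.676%; on $50,000,000 that is $5,338,000.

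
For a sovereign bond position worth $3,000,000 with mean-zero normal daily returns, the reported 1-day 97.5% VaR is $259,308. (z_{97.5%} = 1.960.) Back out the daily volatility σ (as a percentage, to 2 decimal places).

4.41%

VaR as a fraction: $259,308 / $3,000,000 = 8.644%.
σ = VaR / z = 8.644% / 1.960 = 4.410%.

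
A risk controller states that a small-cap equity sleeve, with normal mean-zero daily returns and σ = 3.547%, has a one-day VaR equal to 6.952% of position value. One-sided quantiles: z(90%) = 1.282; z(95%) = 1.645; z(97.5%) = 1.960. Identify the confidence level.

Implied z = VaR/σ = 6.952 / 3.547 = 1.960.
This matches z(97.5%) = 1.960.

97.5%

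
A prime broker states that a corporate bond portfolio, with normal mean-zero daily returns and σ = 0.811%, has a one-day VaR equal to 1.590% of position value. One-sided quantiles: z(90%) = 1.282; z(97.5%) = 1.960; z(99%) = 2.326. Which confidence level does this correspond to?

Implied z = VaR/σ = 1.590 / 0.811 = 1.961.
This matches z(97.5%) = 1.960.

97.5%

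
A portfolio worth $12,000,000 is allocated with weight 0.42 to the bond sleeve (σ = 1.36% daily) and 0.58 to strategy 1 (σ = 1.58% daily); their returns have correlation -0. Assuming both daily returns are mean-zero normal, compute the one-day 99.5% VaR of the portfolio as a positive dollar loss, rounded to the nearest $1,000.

σ_p² = 0.42²·1.36² + 0.58²·1.58² + 2·-0·0.42·0.58·1.36·1.58 = 1.1661 (%²).
σ_p = √1.1661 = 1.080%.
At 99.5%, z = 2.576.
VaR = 2.576 × 1.080% = 2.782%; on $12,000,000 that is $333,840.

$334,000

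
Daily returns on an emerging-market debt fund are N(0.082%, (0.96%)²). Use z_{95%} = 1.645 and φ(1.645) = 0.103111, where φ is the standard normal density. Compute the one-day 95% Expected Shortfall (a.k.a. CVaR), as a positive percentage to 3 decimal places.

Tail multiplier: φ(z)/(1−α) = 0.103111 / 0.05 = 2.062.
ES = −(0.082%) + 0.96% × 2.062 = 1.898%.

1.898%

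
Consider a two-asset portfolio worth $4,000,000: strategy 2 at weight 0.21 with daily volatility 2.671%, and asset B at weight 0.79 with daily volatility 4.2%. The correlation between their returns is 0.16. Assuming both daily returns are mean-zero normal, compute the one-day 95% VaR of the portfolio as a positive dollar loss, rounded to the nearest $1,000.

σ_p² = 0.21²·2.671² + 0.79²·4.2² + 2·0.16·0.21·0.79·2.671·4.2 = 11.9193 (%²).
σ_p = √11.9193 = 3.452%.
At 95%, z = 1.645.
VaR = 1.645 × 3.452% = 5.679%; on $4,000,000 that is $227,160.

$227,000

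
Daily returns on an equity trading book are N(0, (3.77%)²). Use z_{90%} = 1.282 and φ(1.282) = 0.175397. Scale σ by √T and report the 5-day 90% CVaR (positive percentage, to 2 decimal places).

σ_{5d} = 3.77% × √5 = 8.430%.
ES multiplier = φ(z)/(1−α) = 0.175397/0.1 = 1.754.
ES = 8.430% × 1.754 = 14.786%.

14.79%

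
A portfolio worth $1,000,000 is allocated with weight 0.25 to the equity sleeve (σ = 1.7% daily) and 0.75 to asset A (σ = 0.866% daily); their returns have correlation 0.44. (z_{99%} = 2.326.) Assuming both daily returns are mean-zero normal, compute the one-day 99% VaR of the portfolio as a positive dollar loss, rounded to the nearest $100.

$21,400

σ_p² = 0.25²·1.7² + 0.75²·0.866² + 2·0.44·0.25·0.75·1.7·0.866 = 0.8454 (%²).
σ_p = √0.8454 = 0.919%.
VaR = 2.326 × 0.919% = 2.138%; on $1,000,000 that is $21,380.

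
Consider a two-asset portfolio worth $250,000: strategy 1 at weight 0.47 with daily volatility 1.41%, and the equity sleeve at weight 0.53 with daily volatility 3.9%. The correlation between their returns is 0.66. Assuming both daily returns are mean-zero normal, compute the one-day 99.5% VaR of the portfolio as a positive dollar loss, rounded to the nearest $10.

σ_p² = 0.47²·1.41² + 0.53²·3.9² + 2·0.66·0.47·0.53·1.41·3.9 = 6.5198 (%²).
σ_p = √6.5198 = 2.553%.
At 99.5%, z = 2.576.
VaR = 2.576 × 2.553% = 6.577%; on $250,000 that is $16,442.

$16,440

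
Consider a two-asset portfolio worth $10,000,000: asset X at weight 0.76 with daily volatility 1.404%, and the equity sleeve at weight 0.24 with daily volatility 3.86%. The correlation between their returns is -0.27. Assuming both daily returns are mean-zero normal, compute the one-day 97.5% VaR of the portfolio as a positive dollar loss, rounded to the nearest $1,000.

σ_p² = 0.76²·1.404² + 0.24²·3.86² + 2·-0.27·0.76·0.24·1.404·3.86 = 1.4630 (%²).
σ_p = √1.4630 = 1.210%.
At 97.5%, z = 1.960.
VaR = 1.960 × 1.210% = 2.372%; on $10,000,000 that is $237,200.

$237,000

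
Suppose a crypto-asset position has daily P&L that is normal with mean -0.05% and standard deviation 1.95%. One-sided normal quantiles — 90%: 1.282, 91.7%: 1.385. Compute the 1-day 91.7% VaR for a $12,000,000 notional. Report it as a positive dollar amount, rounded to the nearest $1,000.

VaR = −μ + z·σ = −(-0.05%) + 1.385 × 1.95% = 2.751%.
On $12,000,000: 0.02751 × $12,000,000 = $330,120.

$330,000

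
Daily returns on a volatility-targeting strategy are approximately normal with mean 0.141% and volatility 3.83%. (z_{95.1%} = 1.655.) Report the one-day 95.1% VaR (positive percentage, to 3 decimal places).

6.198%

VaR = −μ + z·σ = −(0.141%) + 1.655 × 3.83% = 6.198%.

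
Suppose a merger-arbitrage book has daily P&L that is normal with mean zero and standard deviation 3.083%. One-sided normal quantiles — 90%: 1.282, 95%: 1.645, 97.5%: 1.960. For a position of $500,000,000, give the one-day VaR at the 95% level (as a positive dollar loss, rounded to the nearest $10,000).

$25,360,000

VaR = z·σ = 1.645 × 3.083% = 5.072%.
On $500,000,000: 0.05072 × $500,000,000 = $25,360,000.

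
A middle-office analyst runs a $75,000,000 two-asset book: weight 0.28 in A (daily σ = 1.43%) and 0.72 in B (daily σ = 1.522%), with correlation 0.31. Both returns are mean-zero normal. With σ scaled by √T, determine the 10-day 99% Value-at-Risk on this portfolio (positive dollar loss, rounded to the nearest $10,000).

$7,050,000

σ_p = √(0.28²·1.43² + 0.72²·1.522² + 2·0.31·0.28·0.72·1.43·1.522) = 1.278%.
σ_{10d} = 1.278% × √10 = 4.041%.
z(99%) = 2.326.
VaR = 2.326 × 4.041% = 9.399%; on $75,000,000 that is $7,049,250.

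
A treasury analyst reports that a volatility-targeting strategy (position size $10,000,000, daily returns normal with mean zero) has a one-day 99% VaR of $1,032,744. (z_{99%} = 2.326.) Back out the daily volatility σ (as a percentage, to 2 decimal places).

VaR as a fraction: $1,032,744 / $10,000,000 = 10.327%.
σ = VaR / z = 10.327% / 2.326 = 4.440%.

4.44%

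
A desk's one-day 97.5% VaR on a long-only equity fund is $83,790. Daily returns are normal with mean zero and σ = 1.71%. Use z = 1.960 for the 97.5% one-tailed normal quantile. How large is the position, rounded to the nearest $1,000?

$2,500,000

VaR as a fraction of value: z·σ = 1.960 × 1.71% = 3.3516%.
Position = $83,790 / 0.033516 = $2,500,000.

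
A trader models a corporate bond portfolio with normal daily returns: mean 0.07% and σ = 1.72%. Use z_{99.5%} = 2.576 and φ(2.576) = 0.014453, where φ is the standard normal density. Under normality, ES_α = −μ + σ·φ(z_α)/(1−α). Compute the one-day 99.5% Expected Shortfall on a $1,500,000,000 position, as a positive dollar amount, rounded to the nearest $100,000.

$73,500,000

Tail multiplier: φ(z)/(1−α) = 0.014453 / 0.005 = 2.891.
ES = −(0.07%) + 1.72% × 2.891 = 4.903%.
On $1,500,000,000: 0.04903 × $1,500,000,000 = $73,545,000.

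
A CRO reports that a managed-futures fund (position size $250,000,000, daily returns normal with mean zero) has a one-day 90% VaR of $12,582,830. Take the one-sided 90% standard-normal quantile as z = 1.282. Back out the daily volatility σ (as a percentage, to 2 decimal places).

VaR as a fraction: $12,582,830 / $250,000,000 = 5.033%.
σ = VaR / z = 5.033% / 1.282 = 3.926%.

3.93%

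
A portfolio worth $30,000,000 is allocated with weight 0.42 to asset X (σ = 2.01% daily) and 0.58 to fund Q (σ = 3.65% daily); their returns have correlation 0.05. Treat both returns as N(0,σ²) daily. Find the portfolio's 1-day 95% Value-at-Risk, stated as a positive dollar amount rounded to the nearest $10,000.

σ_p² = 0.42²·2.01² + 0.58²·3.65² + 2·0.05·0.42·0.58·2.01·3.65 = 5.3731 (%²).
σ_p = √5.3731 = 2.318%.
At 95%, z = 1.645.
VaR = 1.645 × 2.318% = 3.813%; on $30,000,000 that is $1,143,900.

$1,140,000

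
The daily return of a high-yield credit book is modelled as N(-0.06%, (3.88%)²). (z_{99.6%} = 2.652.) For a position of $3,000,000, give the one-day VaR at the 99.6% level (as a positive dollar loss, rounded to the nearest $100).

VaR = −μ + z·σ = −(-0.06%) + 2.652 × 3.88% = 10.350%.
On $3,000,000: 0.10350 × $3,000,000 = $310,500.

$310,500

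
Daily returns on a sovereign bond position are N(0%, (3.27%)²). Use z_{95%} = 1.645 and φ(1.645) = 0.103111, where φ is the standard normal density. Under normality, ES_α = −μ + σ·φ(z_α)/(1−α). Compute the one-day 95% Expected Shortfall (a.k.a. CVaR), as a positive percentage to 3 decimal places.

Tail multiplier: φ(z)/(1−α) = 0.103111 / 0.05 = 2.062.
ES = 3.27% × 2.062 = 6.743%.

6.743%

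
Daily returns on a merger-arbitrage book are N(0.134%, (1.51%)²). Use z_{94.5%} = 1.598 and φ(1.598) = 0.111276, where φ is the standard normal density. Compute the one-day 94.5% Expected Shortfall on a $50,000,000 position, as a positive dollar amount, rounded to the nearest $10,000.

$1,460,000

Tail multiplier: φ(z)/(1−α) = 0.111276 / 0.055 = 2.023.
ES = −(0.134%) + 1.51% × 2.023 = 2.921%.
On $50,000,000: 0.02921 × $50,000,000 = $1,460,500.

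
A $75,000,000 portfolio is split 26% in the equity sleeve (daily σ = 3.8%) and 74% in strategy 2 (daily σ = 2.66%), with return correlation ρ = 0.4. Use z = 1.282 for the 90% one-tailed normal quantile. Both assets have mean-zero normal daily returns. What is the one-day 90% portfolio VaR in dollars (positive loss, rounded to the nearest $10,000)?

$2,430,000

σ_p² = 0.26²·3.8² + 0.74²·2.66² + 2·0.4·0.26·0.74·3.8·2.66 = 6.4066 (%²).
σ_p = √6.4066 = 2.531%.
VaR = 1.282 × 2.531% = 3.245%; on $75,000,000 that is $2,433,750.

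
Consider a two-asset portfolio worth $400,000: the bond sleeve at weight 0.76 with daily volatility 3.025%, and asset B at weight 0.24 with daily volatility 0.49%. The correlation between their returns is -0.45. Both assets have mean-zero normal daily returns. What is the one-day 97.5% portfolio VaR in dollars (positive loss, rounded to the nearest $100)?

$17,600

σ_p² = 0.76²·3.025² + 0.24²·0.49² + 2·-0.45·0.76·0.24·3.025·0.49 = 5.0559 (%²).
σ_p = √5.0559 = 2.249%.
At 97.5%, z = 1.960.
VaR = 1.960 × 2.249% = 4.408%; on $400,000 that is $17,632.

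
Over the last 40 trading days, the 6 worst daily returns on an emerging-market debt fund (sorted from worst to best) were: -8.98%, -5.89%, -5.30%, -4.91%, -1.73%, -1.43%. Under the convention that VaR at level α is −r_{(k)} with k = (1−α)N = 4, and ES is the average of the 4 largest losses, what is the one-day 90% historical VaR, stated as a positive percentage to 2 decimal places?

k = 4; the 4th lowest return is -4.91%, so VaR = 4.91%.

4.91%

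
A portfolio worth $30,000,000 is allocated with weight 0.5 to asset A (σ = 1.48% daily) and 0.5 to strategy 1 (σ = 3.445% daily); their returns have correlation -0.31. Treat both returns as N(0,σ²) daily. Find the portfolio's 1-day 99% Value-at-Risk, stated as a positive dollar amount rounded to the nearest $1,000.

$1,152,000

σ_p² = 0.5²·1.48² + 0.5²·3.445² + 2·-0.31·0.5·0.5·1.48·3.445 = 2.7243 (%²).
σ_p = √2.7243 = 1.651%.
At 99%, z = 2.326.
VaR = 2.326 × 1.651% = 3.840%; on $30,000,000 that is $1,152,000.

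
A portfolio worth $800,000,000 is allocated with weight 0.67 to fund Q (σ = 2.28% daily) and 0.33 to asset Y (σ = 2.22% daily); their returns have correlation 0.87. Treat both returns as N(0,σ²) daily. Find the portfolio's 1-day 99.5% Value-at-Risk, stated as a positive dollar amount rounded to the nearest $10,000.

$45,230,000

σ_p² = 0.67²·2.28² + 0.33²·2.22² + 2·0.87·0.67·0.33·2.28·2.22 = 4.8175 (%²).
σ_p = √4.8175 = 2.195%.
At 99.5%, z = 2.576.
VaR = 2.576 × 2.195% = 5.654%; on $800,000,000 that is $45,232,000.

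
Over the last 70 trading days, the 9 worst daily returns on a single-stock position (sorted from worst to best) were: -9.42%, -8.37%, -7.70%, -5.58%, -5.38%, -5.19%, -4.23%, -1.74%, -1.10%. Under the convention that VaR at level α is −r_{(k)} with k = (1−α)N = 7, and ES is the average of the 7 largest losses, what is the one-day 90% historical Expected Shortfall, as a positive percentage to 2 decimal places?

The 7 worst returns sum to -45.87%.
ES = −(-45.87%) / 7 = 6.5528…% ≈ 6.55%.

6.55%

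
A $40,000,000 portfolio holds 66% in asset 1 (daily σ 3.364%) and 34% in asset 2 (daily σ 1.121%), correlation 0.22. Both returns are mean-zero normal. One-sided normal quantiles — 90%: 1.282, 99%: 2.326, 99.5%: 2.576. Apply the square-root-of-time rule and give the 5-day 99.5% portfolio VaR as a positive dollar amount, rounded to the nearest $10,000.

σ_p = √(0.66²·3.364² + 0.34²·1.121² + 2·0.22·0.66·0.34·3.364·1.121) = 2.334%.
σ_{5d} = 2.334% × √5 = 5.219%.
VaR = 2.576 × 5.219% = 13.444%; on $40,000,000 that is $5,377,600.

$5,380,000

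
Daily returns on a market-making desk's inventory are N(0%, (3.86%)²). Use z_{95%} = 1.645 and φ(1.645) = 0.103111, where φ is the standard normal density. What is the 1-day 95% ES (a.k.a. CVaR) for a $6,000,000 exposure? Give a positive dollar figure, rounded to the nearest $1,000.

$478,000

Tail multiplier: φ(z)/(1−α) = 0.103111 / 0.05 = 2.062.
ES = 3.86% × 2.062 = 7.959%.
On $6,000,000: 0.07959 × $6,000,000 = $477,540.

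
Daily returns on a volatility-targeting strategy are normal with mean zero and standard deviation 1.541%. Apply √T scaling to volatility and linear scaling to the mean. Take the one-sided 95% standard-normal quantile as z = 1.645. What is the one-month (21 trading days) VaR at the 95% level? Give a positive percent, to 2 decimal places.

σ_{21d} = 1.541% × √21 = 7.062%.
VaR = 1.645 × 7.062% = 11.617%.

11.62%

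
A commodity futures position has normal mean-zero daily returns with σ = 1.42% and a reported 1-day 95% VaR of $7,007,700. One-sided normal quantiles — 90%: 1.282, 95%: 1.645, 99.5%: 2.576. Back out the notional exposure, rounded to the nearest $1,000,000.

$300,000,000

VaR as a fraction of value: z·σ = 1.645 × 1.42% = 2.3359%.
Position = $7,007,700 / 0.023359 = $300,000,000.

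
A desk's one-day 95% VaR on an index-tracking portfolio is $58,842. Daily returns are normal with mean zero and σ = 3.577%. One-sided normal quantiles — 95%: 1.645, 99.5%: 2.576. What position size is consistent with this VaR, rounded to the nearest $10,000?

VaR as a fraction of value: z·σ = 1.645 × 3.577% = 5.88417%.
Position = $58,842 / 0.0588417 = $1,000,006.

$1,000,000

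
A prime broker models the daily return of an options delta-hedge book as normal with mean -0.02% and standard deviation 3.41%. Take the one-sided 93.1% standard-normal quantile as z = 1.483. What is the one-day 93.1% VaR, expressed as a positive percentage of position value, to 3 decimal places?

VaR = −μ + z·σ = −(-0.02%) + 1.483 × 3.41% = 5.077%.

5.077%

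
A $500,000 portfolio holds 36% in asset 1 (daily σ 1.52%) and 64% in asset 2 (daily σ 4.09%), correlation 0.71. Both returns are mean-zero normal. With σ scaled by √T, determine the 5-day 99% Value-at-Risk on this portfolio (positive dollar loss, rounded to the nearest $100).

σ_p = √(0.36²·1.52² + 0.64²·4.09² + 2·0.71·0.36·0.64·1.52·4.09) = 3.031%.
σ_{5d} = 3.031% × √5 = 6.778%.
z(99%) = 2.326.
VaR = 2.326 × 6.778% = 15.766%; on $500,000 that is $78,830.

$78,800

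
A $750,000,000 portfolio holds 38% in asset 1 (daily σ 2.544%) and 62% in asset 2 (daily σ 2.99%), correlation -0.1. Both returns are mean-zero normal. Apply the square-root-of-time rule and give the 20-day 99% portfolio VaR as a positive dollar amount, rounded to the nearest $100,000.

$156,300,000

σ_p = √(0.38²·2.544² + 0.62²·2.99² + 2·-0.1·0.38·0.62·2.544·2.99) = 2.003%.
σ_{20d} = 2.003% × √20 = 8.958%.
z(99%) = 2.326.
VaR = 2.326 × 8.958% = 20.836%; on $750,000,000 that is $156,270,000.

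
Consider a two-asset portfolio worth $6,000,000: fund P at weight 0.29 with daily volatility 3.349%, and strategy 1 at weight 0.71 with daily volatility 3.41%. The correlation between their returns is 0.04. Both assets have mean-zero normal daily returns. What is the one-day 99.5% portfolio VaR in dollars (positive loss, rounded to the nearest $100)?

σ_p² = 0.29²·3.349² + 0.71²·3.41² + 2·0.04·0.29·0.71·3.349·3.41 = 6.9931 (%²).
σ_p = √6.9931 = 2.644%.
At 99.5%, z = 2.576.
VaR = 2.576 × 2.644% = 6.811%; on $6,000,000 that is $408,660.

$408,700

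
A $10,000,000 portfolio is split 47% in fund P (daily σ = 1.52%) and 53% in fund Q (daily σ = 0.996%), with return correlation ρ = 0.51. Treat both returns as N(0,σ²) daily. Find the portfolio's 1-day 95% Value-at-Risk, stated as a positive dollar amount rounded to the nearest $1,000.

σ_p² = 0.47²·1.52² + 0.53²·0.996² + 2·0.51·0.47·0.53·1.52·0.996 = 1.1737 (%²).
σ_p = √1.1737 = 1.083%.
At 95%, z = 1.645.
VaR = 1.645 × 1.083% = 1.782%; on $10,000,000 that is $178,200.

$178,000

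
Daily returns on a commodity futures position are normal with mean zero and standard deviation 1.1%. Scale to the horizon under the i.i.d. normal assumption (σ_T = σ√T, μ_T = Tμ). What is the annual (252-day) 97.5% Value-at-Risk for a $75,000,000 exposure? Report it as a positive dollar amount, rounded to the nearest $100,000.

$25,700,000

At 97.5%, z = 1.960.
σ_{252d} = 1.1% × √252 = 17.462%.
VaR = 1.960 × 17.462% = 34.226%.
On $75,000,000: 0.34226 × $75,000,000 = $25,669,500.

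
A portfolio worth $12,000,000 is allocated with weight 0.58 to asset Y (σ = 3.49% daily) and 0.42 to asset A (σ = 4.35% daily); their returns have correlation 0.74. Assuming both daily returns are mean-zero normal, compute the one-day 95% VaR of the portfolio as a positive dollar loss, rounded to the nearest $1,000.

$709,000

σ_p² = 0.58²·3.49² + 0.42²·4.35² + 2·0.74·0.58·0.42·3.49·4.35 = 12.9087 (%²).
σ_p = √12.9087 = 3.593%.
At 95%, z = 1.645.
VaR = 1.645 × 3.593% = 5.910%; on $12,000,000 that is $709,200.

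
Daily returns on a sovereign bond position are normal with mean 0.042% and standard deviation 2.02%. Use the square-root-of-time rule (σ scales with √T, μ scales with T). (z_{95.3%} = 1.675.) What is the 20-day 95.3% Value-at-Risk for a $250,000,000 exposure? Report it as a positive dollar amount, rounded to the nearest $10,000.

$35,730,000

σ_{20d} = 2.02% × √20 = 9.034%; μ_{20d} = 20 × 0.042% = 0.840%.
VaR = −(0.840%) + 1.675 × 9.034% = 14.292%.
On $250,000,000: 0.14292 × $250,000,000 = $35,730,000.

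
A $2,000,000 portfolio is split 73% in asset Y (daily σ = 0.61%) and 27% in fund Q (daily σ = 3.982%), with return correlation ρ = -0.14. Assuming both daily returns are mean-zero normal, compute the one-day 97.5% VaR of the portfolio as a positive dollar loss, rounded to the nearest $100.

σ_p² = 0.73²·0.61² + 0.27²·3.982² + 2·-0.14·0.73·0.27·0.61·3.982 = 1.2202 (%²).
σ_p = √1.2202 = 1.105%.
At 97.5%, z = 1.960.
VaR = 1.960 × 1.105% = 2.166%; on $2,000,000 that is $43,320.

$43,300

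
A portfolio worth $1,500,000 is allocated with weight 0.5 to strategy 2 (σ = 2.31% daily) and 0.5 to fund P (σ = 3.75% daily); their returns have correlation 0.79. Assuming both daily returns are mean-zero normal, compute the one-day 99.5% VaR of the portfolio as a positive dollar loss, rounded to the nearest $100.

σ_p² = 0.5²·2.31² + 0.5²·3.75² + 2·0.79·0.5·0.5·2.31·3.75 = 8.2713 (%²).
σ_p = √8.2713 = 2.876%.
At 99.5%, z = 2.576.
VaR = 2.576 × 2.876% = 7.409%; on $1,500,000 that is $111,135.

$111,100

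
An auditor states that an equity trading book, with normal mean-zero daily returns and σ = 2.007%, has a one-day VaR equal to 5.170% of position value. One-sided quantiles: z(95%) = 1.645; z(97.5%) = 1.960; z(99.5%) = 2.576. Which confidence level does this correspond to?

Implied z = VaR/σ = 5.170 / 2.007 = 2.576.
This matches z(99.5%) = 2.576.

99.5%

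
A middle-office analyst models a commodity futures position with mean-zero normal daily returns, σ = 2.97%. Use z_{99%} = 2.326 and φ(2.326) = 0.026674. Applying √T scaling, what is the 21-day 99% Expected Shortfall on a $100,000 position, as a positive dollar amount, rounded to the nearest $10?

σ_{21d} = 2.97% × √21 = 13.610%.
ES multiplier = φ(z)/(1−α) = 0.026674/0.01 = 2.667.
ES = 13.610% × 2.667 = 36.298%; on $100,000: $36,298.

$36,300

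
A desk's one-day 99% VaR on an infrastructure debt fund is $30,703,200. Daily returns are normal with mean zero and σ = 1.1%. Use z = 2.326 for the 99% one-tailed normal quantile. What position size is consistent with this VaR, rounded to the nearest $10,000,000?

VaR as a fraction of value: z·σ = 2.326 × 1.1% = 2.5586%.
Position = $30,703,200 / 0.025586 = $1,200,000,000.

$1,200,000,000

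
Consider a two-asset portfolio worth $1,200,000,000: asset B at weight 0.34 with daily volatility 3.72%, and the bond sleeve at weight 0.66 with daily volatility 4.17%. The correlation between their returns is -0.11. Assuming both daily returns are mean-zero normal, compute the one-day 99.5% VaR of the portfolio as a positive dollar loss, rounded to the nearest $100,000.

σ_p² = 0.34²·3.72² + 0.66²·4.17² + 2·-0.11·0.34·0.66·3.72·4.17 = 8.4085 (%²).
σ_p = √8.4085 = 2.900%.
At 99.5%, z = 2.576.
VaR = 2.576 × 2.900% = 7.470%; on $1,200,000,000 that is $89,640,000.

$89,600,000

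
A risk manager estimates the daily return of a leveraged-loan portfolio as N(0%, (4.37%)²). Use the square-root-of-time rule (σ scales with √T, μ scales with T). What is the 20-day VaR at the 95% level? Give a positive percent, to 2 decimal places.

At 95%, z = 1.645.
σ_{20d} = 4.37% × √20 = 19.543%.
VaR = 1.645 × 19.543% = 32.148%.

32.15%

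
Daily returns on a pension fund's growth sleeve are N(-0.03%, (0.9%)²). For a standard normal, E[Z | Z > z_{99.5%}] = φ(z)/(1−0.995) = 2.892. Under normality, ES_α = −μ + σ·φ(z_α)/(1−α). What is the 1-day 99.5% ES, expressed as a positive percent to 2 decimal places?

ES = −(-0.03%) + 0.9% × 2.892 = 2.633%.

2.63%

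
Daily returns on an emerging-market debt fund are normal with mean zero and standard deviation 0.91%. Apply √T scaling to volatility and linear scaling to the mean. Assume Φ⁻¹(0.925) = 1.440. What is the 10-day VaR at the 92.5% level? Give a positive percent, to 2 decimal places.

4.14%

σ_{10d} = 0.91% × √10 = 2.878%.
VaR = 1.440 × 2.878% = 4.144%.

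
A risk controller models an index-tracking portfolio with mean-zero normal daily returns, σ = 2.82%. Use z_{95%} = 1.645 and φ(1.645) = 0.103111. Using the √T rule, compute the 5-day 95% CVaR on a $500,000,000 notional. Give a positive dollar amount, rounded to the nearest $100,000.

$65,000,000

σ_{5d} = 2.82% × √5 = 6.306%.
ES multiplier = φ(z)/(1−α) = 0.103111/0.05 = 2.062.
ES = 6.306% × 2.062 = 13.003%; on $500,000,000: $65,015,000.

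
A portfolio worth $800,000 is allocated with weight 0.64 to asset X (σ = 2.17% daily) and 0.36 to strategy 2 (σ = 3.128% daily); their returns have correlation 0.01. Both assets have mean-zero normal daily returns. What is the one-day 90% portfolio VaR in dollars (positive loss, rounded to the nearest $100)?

$18,400

σ_p² = 0.64²·2.17² + 0.36²·3.128² + 2·0.01·0.64·0.36·2.17·3.128 = 3.2281 (%²).
σ_p = √3.2281 = 1.797%.
At 90%, z = 1.282.
VaR = 1.282 × 1.797% = 2.304%; on $800,000 that is $18,432.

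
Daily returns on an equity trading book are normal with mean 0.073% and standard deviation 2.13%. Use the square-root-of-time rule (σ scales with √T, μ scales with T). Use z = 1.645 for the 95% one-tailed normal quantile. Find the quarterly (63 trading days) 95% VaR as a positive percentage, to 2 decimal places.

σ_{63d} = 2.13% × √63 = 16.906%; μ_{63d} = 63 × 0.073% = 4.599%.
VaR = −(4.599%) + 1.645 × 16.906% = 23.211%.

23.21%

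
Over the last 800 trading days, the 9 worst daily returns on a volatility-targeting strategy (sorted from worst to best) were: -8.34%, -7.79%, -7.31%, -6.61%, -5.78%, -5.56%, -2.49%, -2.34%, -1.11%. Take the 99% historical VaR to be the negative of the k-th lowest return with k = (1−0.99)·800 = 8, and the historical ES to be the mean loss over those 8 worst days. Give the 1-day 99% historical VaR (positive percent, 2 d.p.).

k = 8; the 8th lowest return is -2.34%, so VaR = 2.34%.

2.34%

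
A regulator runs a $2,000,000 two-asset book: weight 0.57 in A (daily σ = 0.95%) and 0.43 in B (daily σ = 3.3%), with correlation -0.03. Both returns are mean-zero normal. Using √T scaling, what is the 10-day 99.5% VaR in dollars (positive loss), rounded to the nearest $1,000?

$245,000

σ_p = √(0.57²·0.95² + 0.43²·3.3² + 2·-0.03·0.57·0.43·0.95·3.3) = 1.504%.
σ_{10d} = 1.504% × √10 = 4.756%.
z(99.5%) = 2.576.
VaR = 2.576 × 4.756% = 12.251%; on $2,000,000 that is $245,020.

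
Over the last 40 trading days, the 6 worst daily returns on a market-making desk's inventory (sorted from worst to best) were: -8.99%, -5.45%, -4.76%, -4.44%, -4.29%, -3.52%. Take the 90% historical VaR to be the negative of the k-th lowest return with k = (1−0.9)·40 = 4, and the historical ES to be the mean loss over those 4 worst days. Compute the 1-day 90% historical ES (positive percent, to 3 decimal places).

5.910%

The 4 worst returns sum to -23.64%.
ES = −(-23.64%) / 4 = 5.91% ≈ 5.910%.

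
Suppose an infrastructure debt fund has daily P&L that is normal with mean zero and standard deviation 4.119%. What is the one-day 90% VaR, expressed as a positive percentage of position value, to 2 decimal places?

At 90% one-sided, z = 1.282.
VaR = z·σ = 1.282 × 4.119% = 5.281%.

5.28%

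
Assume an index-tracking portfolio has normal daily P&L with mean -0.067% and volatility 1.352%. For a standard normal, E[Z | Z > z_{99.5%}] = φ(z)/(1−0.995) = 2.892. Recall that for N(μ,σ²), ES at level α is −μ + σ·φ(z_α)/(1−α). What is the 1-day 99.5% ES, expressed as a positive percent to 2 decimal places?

ES = −(-0.067%) + 1.352% × 2.892 = 3.977%.

3.98%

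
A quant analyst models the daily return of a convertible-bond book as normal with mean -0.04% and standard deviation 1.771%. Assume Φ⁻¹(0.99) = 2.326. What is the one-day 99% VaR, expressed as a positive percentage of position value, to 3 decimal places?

VaR = −μ + z·σ = −(-0.04%) + 2.326 × 1.771% = 4.159%.

4.159%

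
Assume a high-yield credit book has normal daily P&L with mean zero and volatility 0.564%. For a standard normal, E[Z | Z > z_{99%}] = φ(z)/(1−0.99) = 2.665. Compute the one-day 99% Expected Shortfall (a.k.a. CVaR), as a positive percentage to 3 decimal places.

1.503%

ES = 0.564% × 2.665 = 1.503%.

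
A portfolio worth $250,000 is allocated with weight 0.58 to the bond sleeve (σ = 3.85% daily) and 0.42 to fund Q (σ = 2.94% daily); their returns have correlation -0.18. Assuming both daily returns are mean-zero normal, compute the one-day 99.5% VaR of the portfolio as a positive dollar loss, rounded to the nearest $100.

$15,100

σ_p² = 0.58²·3.85² + 0.42²·2.94² + 2·-0.18·0.58·0.42·3.85·2.94 = 5.5184 (%²).
σ_p = √5.5184 = 2.349%.
At 99.5%, z = 2.576.
VaR = 2.576 × 2.349% = 6.051%; on $250,000 that is $15,128.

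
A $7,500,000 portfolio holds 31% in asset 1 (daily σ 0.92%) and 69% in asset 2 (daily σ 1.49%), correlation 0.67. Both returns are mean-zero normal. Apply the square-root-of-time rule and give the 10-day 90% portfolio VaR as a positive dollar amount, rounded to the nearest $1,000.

$376,000

σ_p = √(0.31²·0.92² + 0.69²·1.49² + 2·0.67·0.31·0.69·0.92·1.49) = 1.237%.
σ_{10d} = 1.237% × √10 = 3.912%.
z(90%) = 1.282.
VaR = 1.282 × 3.912% = 5.015%; on $7,500,000 that is $376,125.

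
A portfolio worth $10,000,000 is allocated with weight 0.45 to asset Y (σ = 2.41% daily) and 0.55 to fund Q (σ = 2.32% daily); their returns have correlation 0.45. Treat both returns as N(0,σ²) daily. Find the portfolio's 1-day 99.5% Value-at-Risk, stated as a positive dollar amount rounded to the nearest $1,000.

σ_p² = 0.45²·2.41² + 0.55²·2.32² + 2·0.45·0.45·0.55·2.41·2.32 = 4.0498 (%²).
σ_p = √4.0498 = 2.012%.
At 99.5%, z = 2.576.
VaR = 2.576 × 2.012% = 5.183%; on $10,000,000 that is $518,300.

$518,000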